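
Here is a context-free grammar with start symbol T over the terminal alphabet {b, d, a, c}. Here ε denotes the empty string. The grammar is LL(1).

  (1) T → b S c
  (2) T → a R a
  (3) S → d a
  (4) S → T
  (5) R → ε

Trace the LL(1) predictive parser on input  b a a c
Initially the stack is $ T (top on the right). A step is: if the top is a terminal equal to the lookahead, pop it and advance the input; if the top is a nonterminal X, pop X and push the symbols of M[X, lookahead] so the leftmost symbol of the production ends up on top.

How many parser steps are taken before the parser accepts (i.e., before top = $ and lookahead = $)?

     Stack      Input      Action
  1  $ T        b a a c $  expand T → b S c
  2  $ c S b    b a a c $  match b
  3  $ c S      a a c $    expand S → T
  4  $ c T      a a c $    expand T → a R a
  5  $ c a R a  a a c $    match a
  6  $ c a R    a c $      expand R → ε
  7  $ c a      a c $      match a
  8  $ c        c $        match c
Accept reached after 8 steps.

8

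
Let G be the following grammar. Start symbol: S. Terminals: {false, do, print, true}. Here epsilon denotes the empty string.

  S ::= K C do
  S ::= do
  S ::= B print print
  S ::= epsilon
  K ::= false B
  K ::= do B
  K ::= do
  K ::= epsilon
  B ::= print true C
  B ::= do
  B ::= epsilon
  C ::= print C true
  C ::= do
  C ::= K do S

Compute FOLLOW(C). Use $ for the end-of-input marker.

{do, false, print, true}

FIRST(K) = {epsilon, do, false}
FIRST(B) = {epsilon, do, print}
FIRST(C) = {do, false, print}  (via K do S)
FIRST(S) = {epsilon, do, false, print}  (via K C do, B print print)
FOLLOW(S) includes $ since S is the start symbol.
FOLLOW(K): in S::=K C do, K is followed by C do with FIRST {do, false, print}; in C::=K do S, K is followed by do S with FIRST {do}. Thus FOLLOW(K) = {do, false, print}.
FOLLOW(B): in S::=B print print, B is followed by print print with FIRST {print}; in K::=false B, the suffix after B is empty, so FOLLOW(B) ⊇ FOLLOW(K) = {do, false, print}; in K::=do B, the suffix after B is empty, so FOLLOW(B) ⊇ FOLLOW(K) = {do, false, print}. Thus FOLLOW(B) = {do, false, print}.
FOLLOW(C): in S::=K C do, C is followed by do with FIRST {do}; in B::=print true C, the suffix after C is empty, so FOLLOW(C) ⊇ FOLLOW(B) = {do, false, print}; in C::=print C true, C is followed by true with FIRST {true}. Thus FOLLOW(C) = {do, false, print, true}.
FOLLOW(S): in C::=K do S, the suffix after S is empty, so FOLLOW(S) ⊇ FOLLOW(C) = {do, false, print, true}. Thus FOLLOW(S) = {$, do, false, print, true}.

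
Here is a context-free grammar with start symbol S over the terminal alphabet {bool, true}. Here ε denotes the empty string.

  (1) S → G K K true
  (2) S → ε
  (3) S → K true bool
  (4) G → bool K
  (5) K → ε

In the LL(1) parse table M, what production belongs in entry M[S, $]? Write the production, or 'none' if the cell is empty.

S → ε

FIRST(G): from G→bool K we get {bool}. So FIRST(G) = {bool}.
FIRST(K): from K→ε we get {ε}. So FIRST(K) = {ε}.
FIRST(S): from S→G K K true we get {bool}; from S→ε we get {ε}; from S→K true bool we get {true}. So FIRST(S) = {ε, bool, true}.
FOLLOW(S) includes $ since S is the start symbol.
FOLLOW(S): S appears on no right-hand side. Thus FOLLOW(S) = {$}.
For S → G K K true: FIRST(G K K true) = {bool}, so it goes in M[S, t] for t ∈ {bool}.
For S → ε: FIRST(ε) = {ε}, so it goes in M[S, t] for t ∈ {}; since ε ∈ FIRST, also for every t ∈ FOLLOW(S) = {$}.
For S → K true bool: FIRST(K true bool) = {true}, so it goes in M[S, t] for t ∈ {true}.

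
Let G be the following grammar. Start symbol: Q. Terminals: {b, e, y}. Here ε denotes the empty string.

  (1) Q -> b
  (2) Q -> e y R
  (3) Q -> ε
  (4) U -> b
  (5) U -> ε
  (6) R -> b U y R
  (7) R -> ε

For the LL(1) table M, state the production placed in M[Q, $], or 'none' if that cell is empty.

FIRST(Q) = {ε, b, e}
FIRST(U) = {ε, b}
FIRST(R) = {ε, b}
FOLLOW(Q) includes $ since Q is the start symbol.
FOLLOW(Q): Q appears on no right-hand side. Thus FOLLOW(Q) = {$}.
For Q -> b: FIRST(b) = {b}, so it goes in M[Q, t] for t ∈ {b}.
For Q -> e y R: FIRST(e y R) = {e}, so it goes in M[Q, t] for t ∈ {e}.
For Q -> ε: FIRST(ε) = {ε}, so it goes in M[Q, t] for t ∈ {}; since ε ∈ FIRST, also for every t ∈ FOLLOW(Q) = {$}.

Q -> ε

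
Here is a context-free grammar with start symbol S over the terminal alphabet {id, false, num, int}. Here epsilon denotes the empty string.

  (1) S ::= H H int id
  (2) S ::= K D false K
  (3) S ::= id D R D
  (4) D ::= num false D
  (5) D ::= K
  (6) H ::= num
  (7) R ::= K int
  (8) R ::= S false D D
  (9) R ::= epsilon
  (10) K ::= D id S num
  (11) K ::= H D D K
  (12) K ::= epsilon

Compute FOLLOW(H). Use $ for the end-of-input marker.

{$, false, id, int, num}

FIRST(H): from H::=num we get {num}. So FIRST(H) = {num}.
FIRST(S): from S::=H H int id we get {num}; from S::=K D false K we get {false, id, num}; from S::=id D R D we get {id}. So FIRST(S) = {false, id, num}.
FIRST(D): from D::=num false D we get {num}; from D::=K we get {epsilon, id, num}. So FIRST(D) = {epsilon, id, num}.
FIRST(K): from K::=D id S num we get {id, num}; from K::=H D D K we get {num}; from K::=epsilon we get {epsilon}. So FIRST(K) = {epsilon, id, num}.
FIRST(R): from R::=K int we get {id, int, num}; from R::=S false D D we get {false, id, num}; from R::=epsilon we get {epsilon}. So FIRST(R) = {epsilon, false, id, int, num}.
FOLLOW(S) includes $ since S is the start symbol.
FOLLOW(S): in R::=S false D D, S is followed by false D D with FIRST {false}; in K::=D id S num, S is followed by num with FIRST {num}. Thus FOLLOW(S) = {$, false, num}.
FOLLOW(R): in S::=id D R D, R is followed by D with FIRST {epsilon, id, num}; in S::=id D R D, the suffix after R is nullable, so FOLLOW(R) ⊇ FOLLOW(S) = {$, false, num}. Thus FOLLOW(R) = {$, false, id, num}.
FOLLOW(D): in S::=K D false K, D is followed by false K with FIRST {false}; in S::=id D R D (occurrence 1), D is followed by R D with FIRST {epsilon, false, id, int, num}; in S::=id D R D (occurrence 1), the suffix after D is nullable, so FOLLOW(D) ⊇ FOLLOW(S) = {$, false, num}; in S::=id D R D (occurrence 2), the suffix after D is empty, so FOLLOW(D) ⊇ FOLLOW(S) = {$, false, num}; in D::=num false D, the suffix after D is empty (adds nothing new); in R::=S false D D (occurrence 1), D is followed by D with FIRST {epsilon, id, num}; in R::=S false D D (occurrence 1), the suffix after D is nullable, so FOLLOW(D) ⊇ FOLLOW(R) = {$, false, id, num}; in R::=S false D D (occurrence 2), the suffix after D is empty, so FOLLOW(D) ⊇ FOLLOW(R) = {$, false, id, num}; in K::=D id S num, D is followed by id S num with FIRST {id}; in K::=H D D K (occurrence 1), D is followed by D K with FIRST {epsilon, id, num}; in K::=H D D K (occurrence 1), the suffix after D is nullable, so FOLLOW(D) ⊇ FOLLOW(K) = {$, false, id, int, num}; in K::=H D D K (occurrence 2), D is followed by K with FIRST {epsilon, id, num}; in K::=H D D K (occurrence 2), the suffix after D is nullable, so FOLLOW(D) ⊇ FOLLOW(K) = {$, false, id, int, num}. Thus FOLLOW(D) = {$, false, id, int, num}.
FOLLOW(K): in S::=K D false K (occurrence 1), K is followed by D false K with FIRST {false, id, num}; in S::=K D false K (occurrence 2), the suffix after K is empty, so FOLLOW(K) ⊇ FOLLOW(S) = {$, false, num}; in D::=K, the suffix after K is empty, so FOLLOW(K) ⊇ FOLLOW(D) = {$, false, id, int, num}; in R::=K int, K is followed by int with FIRST {int}; in K::=H D D K, the suffix after K is empty (adds nothing new). Thus FOLLOW(K) = {$, false, id, int, num}.
FOLLOW(H): in S::=H H int id (occurrence 1), H is followed by H int id with FIRST {num}; in S::=H H int id (occurrence 2), H is followed by int id with FIRST {int}; in K::=H D D K, H is followed by D D K with FIRST {epsilon, id, num}; in K::=H D D K, the suffix after H is nullable, so FOLLOW(H) ⊇ FOLLOW(K) = {$, false, id, int, num}. Thus FOLLOW(H) = {$, false, id, int, num}.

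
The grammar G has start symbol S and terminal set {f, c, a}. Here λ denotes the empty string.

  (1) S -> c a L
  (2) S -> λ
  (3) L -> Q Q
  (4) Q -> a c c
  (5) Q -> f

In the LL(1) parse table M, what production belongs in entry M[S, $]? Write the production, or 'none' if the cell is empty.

S -> λ

FIRST(S): from S->c a L we get {c}; from S->λ we get {λ}. So FIRST(S) = {λ, c}.
FIRST(Q): from Q->a c c we get {a}; from Q->f we get {f}. So FIRST(Q) = {a, f}.
FIRST(L): from L->Q Q we get {a, f}. So FIRST(L) = {a, f}.
FOLLOW(S) includes $ since S is the start symbol.
FOLLOW(S): S appears on no right-hand side. Thus FOLLOW(S) = {$}.
For S -> c a L: FIRST(c a L) = {c}, so it goes in M[S, t] for t ∈ {c}.
For S -> λ: FIRST(λ) = {λ}, so it goes in M[S, t] for t ∈ {}; since λ ∈ FIRST, also for every t ∈ FOLLOW(S) = {$}.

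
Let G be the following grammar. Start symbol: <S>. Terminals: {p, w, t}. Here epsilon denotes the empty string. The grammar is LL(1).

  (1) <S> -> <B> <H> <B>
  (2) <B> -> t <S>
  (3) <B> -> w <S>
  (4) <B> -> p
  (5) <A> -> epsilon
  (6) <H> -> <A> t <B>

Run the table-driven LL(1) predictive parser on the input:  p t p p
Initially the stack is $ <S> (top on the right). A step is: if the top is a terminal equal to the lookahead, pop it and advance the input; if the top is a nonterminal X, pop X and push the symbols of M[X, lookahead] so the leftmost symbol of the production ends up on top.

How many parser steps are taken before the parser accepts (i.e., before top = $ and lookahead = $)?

step 1: stack=$ <S>  input=p t p p $  — expand <S> -> <B> <H> <B>
step 2: stack=$ <B> <H> <B>  input=p t p p $  — expand <B> -> p
step 3: stack=$ <B> <H> p  input=p t p p $  — match p
step 4: stack=$ <B> <H>  input=t p p $  — expand <H> -> <A> t <B>
step 5: stack=$ <B> <B> t <A>  input=t p p $  — expand <A> -> epsilon
step 6: stack=$ <B> <B> t  input=t p p $  — match t
step 7: stack=$ <B> <B>  input=p p $  — expand <B> -> p
step 8: stack=$ <B> p  input=p p $  — match p
step 9: stack=$ <B>  input=p $  — expand <B> -> p
step 10: stack=$ p  input=p $  — match p
Accept reached after 10 steps.

10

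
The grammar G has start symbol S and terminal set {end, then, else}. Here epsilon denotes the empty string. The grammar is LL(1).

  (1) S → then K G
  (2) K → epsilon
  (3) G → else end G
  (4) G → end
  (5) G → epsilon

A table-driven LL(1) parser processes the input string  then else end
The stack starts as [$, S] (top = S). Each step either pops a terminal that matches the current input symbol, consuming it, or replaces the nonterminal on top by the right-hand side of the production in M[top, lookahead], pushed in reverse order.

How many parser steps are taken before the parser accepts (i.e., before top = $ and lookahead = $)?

step 1: stack=$ S  input=then else end $  — expand S → then K G
step 2: stack=$ G K then  input=then else end $  — match then
step 3: stack=$ G K  input=else end $  — expand K → epsilon
step 4: stack=$ G  input=else end $  — expand G → else end G
step 5: stack=$ G end else  input=else end $  — match else
step 6: stack=$ G end  input=end $  — match end
step 7: stack=$ G  input=$  — expand G → epsilon
Accept reached after 7 steps.

7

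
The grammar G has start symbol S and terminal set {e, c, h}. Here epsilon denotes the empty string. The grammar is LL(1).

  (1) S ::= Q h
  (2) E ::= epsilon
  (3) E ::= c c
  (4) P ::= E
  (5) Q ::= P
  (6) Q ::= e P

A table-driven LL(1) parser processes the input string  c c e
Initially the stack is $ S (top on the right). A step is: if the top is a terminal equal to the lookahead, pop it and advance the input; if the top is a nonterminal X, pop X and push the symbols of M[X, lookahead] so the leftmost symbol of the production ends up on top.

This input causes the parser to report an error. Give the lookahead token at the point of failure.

e

     Stack    Input    Action
  1  $ S      c c e $  expand S ::= Q h
  2  $ h Q    c c e $  expand Q ::= P
  3  $ h P    c c e $  expand P ::= E
  4  $ h E    c c e $  expand E ::= c c
  5  $ h c c  c c e $  match c
  6  $ h c    c e $    match c
  7  $ h      e $      error: top is terminal h but lookahead is e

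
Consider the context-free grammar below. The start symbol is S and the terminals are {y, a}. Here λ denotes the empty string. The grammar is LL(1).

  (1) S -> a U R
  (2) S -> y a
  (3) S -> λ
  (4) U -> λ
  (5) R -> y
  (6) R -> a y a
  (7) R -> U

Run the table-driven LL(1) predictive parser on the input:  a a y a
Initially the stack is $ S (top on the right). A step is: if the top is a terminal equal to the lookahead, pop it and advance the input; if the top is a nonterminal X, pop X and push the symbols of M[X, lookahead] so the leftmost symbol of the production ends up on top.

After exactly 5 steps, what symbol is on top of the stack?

y

     Stack    Input      Action
  1  $ S      a a y a $  expand S -> a U R
  2  $ R U a  a a y a $  match a
  3  $ R U    a y a $    expand U -> λ
  4  $ R      a y a $    expand R -> a y a
  5  $ a y a  a y a $    match a
Stack after step 5: $ a y (top = y).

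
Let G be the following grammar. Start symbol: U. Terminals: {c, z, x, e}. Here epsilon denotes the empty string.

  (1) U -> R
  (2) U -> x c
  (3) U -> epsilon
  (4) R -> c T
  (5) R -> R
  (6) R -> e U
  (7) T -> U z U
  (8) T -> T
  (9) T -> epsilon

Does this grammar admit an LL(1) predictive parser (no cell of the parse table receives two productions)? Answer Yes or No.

FIRST(U) = {epsilon, c, e, x}
FIRST(R) = {c, e}
FIRST(T) = {epsilon, c, e, x, z}
FOLLOW(U) = {$, z}
FOLLOW(R) = {$, z}
FOLLOW(T) = {$, z}
Cell M[R, c] receives both R -> c T and R -> R — the grammar is not LL(1).

No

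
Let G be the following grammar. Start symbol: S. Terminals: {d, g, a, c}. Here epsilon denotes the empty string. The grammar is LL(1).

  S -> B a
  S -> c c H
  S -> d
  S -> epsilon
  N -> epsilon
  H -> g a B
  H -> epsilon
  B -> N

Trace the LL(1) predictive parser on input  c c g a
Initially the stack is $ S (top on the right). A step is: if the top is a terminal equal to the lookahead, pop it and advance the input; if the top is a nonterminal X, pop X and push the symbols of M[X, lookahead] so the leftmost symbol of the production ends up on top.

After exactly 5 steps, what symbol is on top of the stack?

a

     Stack    Input      Action
  1  $ S      c c g a $  expand S -> c c H
  2  $ H c c  c c g a $  match c
  3  $ H c    c g a $    match c
  4  $ H      g a $      expand H -> g a B
  5  $ B a g  g a $      match g
Stack after step 5: $ B a (top = a).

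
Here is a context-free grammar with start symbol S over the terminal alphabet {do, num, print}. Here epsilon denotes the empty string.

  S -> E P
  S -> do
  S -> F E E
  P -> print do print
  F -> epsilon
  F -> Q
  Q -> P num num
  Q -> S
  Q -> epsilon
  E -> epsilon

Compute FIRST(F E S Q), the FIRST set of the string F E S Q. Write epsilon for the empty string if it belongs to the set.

FIRST(P): from P->print do print we get {print}. So FIRST(P) = {print}.
FIRST(E): from E->epsilon we get {epsilon}. So FIRST(E) = {epsilon}.
FIRST(S): from S->E P we get {print}; from S->do we get {do}; from S->F E E we get {epsilon, do, print}. So FIRST(S) = {epsilon, do, print}.
FIRST(Q): from Q->P num num we get {print}; from Q->S we get {epsilon, do, print}; from Q->epsilon we get {epsilon}. So FIRST(Q) = {epsilon, do, print}.
FIRST(F): from F->epsilon we get {epsilon}; from F->Q we get {epsilon, do, print}. So FIRST(F) = {epsilon, do, print}.
FIRST(F E S Q): take FIRST of each symbol in turn, carrying on past any symbol whose FIRST contains epsilon; result {epsilon, do, print}.

{epsilon, do, print}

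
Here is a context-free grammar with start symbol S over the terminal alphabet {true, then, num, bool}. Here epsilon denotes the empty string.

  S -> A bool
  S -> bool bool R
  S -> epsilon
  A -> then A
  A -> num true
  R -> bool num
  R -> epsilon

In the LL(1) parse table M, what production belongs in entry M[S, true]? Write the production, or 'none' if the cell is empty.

none

FIRST(A): from A->then A we get {then}; from A->num true we get {num}. So FIRST(A) = {num, then}.
FIRST(R): from R->bool num we get {bool}; from R->epsilon we get {epsilon}. So FIRST(R) = {epsilon, bool}.
FIRST(S): from S->A bool we get {num, then}; from S->bool bool R we get {bool}; from S->epsilon we get {epsilon}. So FIRST(S) = {epsilon, bool, num, then}.
FOLLOW(S) includes $ since S is the start symbol.
FOLLOW(S): S appears on no right-hand side. Thus FOLLOW(S) = {$}.
For S -> A bool: FIRST(A bool) = {num, then}, so it goes in M[S, t] for t ∈ {num, then}.
For S -> bool bool R: FIRST(bool bool R) = {bool}, so it goes in M[S, t] for t ∈ {bool}.
For S -> epsilon: FIRST(epsilon) = {epsilon}, so it goes in M[S, t] for t ∈ {}; since epsilon ∈ FIRST, also for every t ∈ FOLLOW(S) = {$}.
None of these place a production in M[S, true].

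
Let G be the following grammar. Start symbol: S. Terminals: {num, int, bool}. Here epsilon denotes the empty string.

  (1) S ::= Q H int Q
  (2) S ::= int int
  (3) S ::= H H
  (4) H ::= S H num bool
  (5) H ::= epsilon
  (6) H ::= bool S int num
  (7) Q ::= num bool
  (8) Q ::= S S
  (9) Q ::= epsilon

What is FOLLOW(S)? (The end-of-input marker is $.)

{$, bool, int, num}

FIRST(S) = {epsilon, bool, int, num}  (via Q H int Q, H H)
FIRST(H) = {epsilon, bool, int, num}  (via S H num bool)
FIRST(Q) = {epsilon, bool, int, num}  (via S S)
FOLLOW(S) includes $ since S is the start symbol.
FOLLOW(S): in H::=S H num bool, S is followed by H num bool with FIRST {bool, int, num}; in H::=bool S int num, S is followed by int num with FIRST {int}; in Q::=S S (occurrence 1), S is followed by S with FIRST {epsilon, bool, int, num}; in Q::=S S (occurrence 1), the suffix after S is nullable, so FOLLOW(S) ⊇ FOLLOW(Q) = {$, bool, int, num}; in Q::=S S (occurrence 2), the suffix after S is empty, so FOLLOW(S) ⊇ FOLLOW(Q) = {$, bool, int, num}. Thus FOLLOW(S) = {$, bool, int, num}.
FOLLOW(H): in S::=Q H int Q, H is followed by int Q with FIRST {int}; in S::=H H (occurrence 1), H is followed by H with FIRST {epsilon, bool, int, num}; in S::=H H (occurrence 1), the suffix after H is nullable, so FOLLOW(H) ⊇ FOLLOW(S) = {$, bool, int, num}; in S::=H H (occurrence 2), the suffix after H is empty, so FOLLOW(H) ⊇ FOLLOW(S) = {$, bool, int, num}; in H::=S H num bool, H is followed by num bool with FIRST {num}. Thus FOLLOW(H) = {$, bool, int, num}.
FOLLOW(Q): in S::=Q H int Q (occurrence 1), Q is followed by H int Q with FIRST {bool, int, num}; in S::=Q H int Q (occurrence 2), the suffix after Q is empty, so FOLLOW(Q) ⊇ FOLLOW(S) = {$, bool, int, num}. Thus FOLLOW(Q) = {$, bool, int, num}.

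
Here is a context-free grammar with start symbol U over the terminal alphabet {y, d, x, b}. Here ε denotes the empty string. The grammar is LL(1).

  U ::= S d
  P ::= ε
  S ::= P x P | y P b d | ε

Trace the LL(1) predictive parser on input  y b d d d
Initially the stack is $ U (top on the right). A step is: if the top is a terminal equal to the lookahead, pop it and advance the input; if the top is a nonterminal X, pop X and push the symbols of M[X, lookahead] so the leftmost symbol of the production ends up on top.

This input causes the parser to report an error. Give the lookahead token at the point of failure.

step 1: stack=$ U  input=y b d d d $  — expand U ::= S d
step 2: stack=$ d S  input=y b d d d $  — expand S ::= y P b d
step 3: stack=$ d d b P y  input=y b d d d $  — match y
step 4: stack=$ d d b P  input=b d d d $  — expand P ::= ε
step 5: stack=$ d d b  input=b d d d $  — match b
step 6: stack=$ d d  input=d d d $  — match d
step 7: stack=$ d  input=d d $  — match d
step 8: stack=$  input=d $  — error: stack empty but input remains

d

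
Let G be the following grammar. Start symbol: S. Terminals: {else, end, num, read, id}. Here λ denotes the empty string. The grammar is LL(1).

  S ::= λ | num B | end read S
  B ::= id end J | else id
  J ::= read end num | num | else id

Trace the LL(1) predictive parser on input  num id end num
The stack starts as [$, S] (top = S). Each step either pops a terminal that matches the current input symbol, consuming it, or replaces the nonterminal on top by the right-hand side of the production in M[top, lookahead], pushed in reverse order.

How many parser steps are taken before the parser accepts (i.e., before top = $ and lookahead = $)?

     Stack       Input             Action
  1  $ S         num id end num $  expand S ::= num B
  2  $ B num     num id end num $  match num
  3  $ B         id end num $      expand B ::= id end J
  4  $ J end id  id end num $      match id
  5  $ J end     end num $         match end
  6  $ J         num $             expand J ::= num
  7  $ num       num $             match num
Accept reached after 7 steps.

7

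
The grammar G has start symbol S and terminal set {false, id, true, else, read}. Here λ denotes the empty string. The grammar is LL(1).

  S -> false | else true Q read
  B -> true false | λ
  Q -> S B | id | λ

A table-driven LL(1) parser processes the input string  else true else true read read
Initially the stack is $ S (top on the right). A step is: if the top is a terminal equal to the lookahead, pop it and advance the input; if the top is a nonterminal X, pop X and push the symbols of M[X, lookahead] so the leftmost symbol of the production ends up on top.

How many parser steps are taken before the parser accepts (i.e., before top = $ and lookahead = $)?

      Stack                      Input                            Action
   1  $ S                        else true else true read read $  expand S -> else true Q read
   2  $ read Q true else         else true else true read read $  match else
   3  $ read Q true              true else true read read $       match true
   4  $ read Q                   else true read read $            expand Q -> S B
   5  $ read B S                 else true read read $            expand S -> else true Q read
   6  $ read B read Q true else  else true read read $            match else
   7  $ read B read Q true       true read read $                 match true
   8  $ read B read Q            read read $                      expand Q -> λ
   9  $ read B read              read read $                      match read
  10  $ read B                   read $                           expand B -> λ
  11  $ read                     read $                           match read
Accept reached after 11 steps.

11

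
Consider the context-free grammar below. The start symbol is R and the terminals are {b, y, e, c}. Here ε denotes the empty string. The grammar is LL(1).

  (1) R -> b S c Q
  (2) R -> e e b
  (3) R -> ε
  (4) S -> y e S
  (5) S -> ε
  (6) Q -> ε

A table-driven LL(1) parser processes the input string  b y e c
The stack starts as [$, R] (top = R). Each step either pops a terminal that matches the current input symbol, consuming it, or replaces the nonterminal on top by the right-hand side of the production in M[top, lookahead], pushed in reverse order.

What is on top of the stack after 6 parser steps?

c

     Stack        Input      Action
  1  $ R          b y e c $  expand R -> b S c Q
  2  $ Q c S b    b y e c $  match b
  3  $ Q c S      y e c $    expand S -> y e S
  4  $ Q c S e y  y e c $    match y
  5  $ Q c S e    e c $      match e
  6  $ Q c S      c $        expand S -> ε
Stack after step 6: $ Q c (top = c).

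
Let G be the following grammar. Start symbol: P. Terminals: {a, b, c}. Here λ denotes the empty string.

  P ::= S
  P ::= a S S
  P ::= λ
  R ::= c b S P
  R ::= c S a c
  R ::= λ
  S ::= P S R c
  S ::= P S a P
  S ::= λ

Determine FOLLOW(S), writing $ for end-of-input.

FIRST(R) = {λ, c}
FIRST(P) = {λ, a, c}  (via S)
FIRST(S) = {λ, a, c}  (via P S R c, P S a P)
FOLLOW(P) includes $ since P is the start symbol.
FOLLOW(R): in S::=P S R c, R is followed by c with FIRST {c}. Thus FOLLOW(R) = {c}.
FOLLOW(P): in R::=c b S P, the suffix after P is empty, so FOLLOW(P) ⊇ FOLLOW(R) = {c}; in S::=P S R c, P is followed by S R c with FIRST {a, c}; in S::=P S a P (occurrence 1), P is followed by S a P with FIRST {a, c}; in S::=P S a P (occurrence 2), the suffix after P is empty, so FOLLOW(P) ⊇ FOLLOW(S) = {$, a, c}. Thus FOLLOW(P) = {$, a, c}.
FOLLOW(S): in P::=S, the suffix after S is empty, so FOLLOW(S) ⊇ FOLLOW(P) = {$, a, c}; in P::=a S S (occurrence 1), S is followed by S with FIRST {λ, a, c}; in P::=a S S (occurrence 1), the suffix after S is nullable, so FOLLOW(S) ⊇ FOLLOW(P) = {$, a, c}; in P::=a S S (occurrence 2), the suffix after S is empty, so FOLLOW(S) ⊇ FOLLOW(P) = {$, a, c}; in R::=c b S P, S is followed by P with FIRST {λ, a, c}; in R::=c b S P, the suffix after S is nullable, so FOLLOW(S) ⊇ FOLLOW(R) = {c}; in R::=c S a c, S is followed by a c with FIRST {a}; in S::=P S R c, S is followed by R c with FIRST {c}; in S::=P S a P, S is followed by a P with FIRST {a}. Thus FOLLOW(S) = {$, a, c}.

{$, a, c}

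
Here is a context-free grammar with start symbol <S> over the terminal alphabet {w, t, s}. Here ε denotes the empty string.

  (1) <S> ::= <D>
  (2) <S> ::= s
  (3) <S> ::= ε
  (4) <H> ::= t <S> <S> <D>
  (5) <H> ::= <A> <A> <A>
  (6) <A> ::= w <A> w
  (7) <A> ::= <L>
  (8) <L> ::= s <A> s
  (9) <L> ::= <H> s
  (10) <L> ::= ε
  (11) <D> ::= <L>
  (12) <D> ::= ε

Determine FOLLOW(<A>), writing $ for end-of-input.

FIRST(<S>): from <S>::=<D> we get {ε, s, t, w}; from <S>::=s we get {s}; from <S>::=ε we get {ε}. So FIRST(<S>) = {ε, s, t, w}.
FIRST(<H>): from <H>::=t <S> <S> <D> we get {t}; from <H>::=<A> <A> <A> we get {ε, s, t, w}. So FIRST(<H>) = {ε, s, t, w}.
FIRST(<L>): from <L>::=s <A> s we get {s}; from <L>::=<H> s we get {s, t, w}; from <L>::=ε we get {ε}. So FIRST(<L>) = {ε, s, t, w}.
FIRST(<A>): from <A>::=w <A> w we get {w}; from <A>::=<L> we get {ε, s, t, w}. So FIRST(<A>) = {ε, s, t, w}.
FIRST(<D>): from <D>::=<L> we get {ε, s, t, w}; from <D>::=ε we get {ε}. So FIRST(<D>) = {ε, s, t, w}.
FOLLOW(<S>) includes $ since <S> is the start symbol.
FOLLOW(<H>): in <L>::=<H> s, <H> is followed by s with FIRST {s}. Thus FOLLOW(<H>) = {s}.
FOLLOW(<S>): in <H>::=t <S> <S> <D> (occurrence 1), <S> is followed by <S> <D> with FIRST {ε, s, t, w}; in <H>::=t <S> <S> <D> (occurrence 1), the suffix after <S> is nullable, so FOLLOW(<S>) ⊇ FOLLOW(<H>) = {s}; in <H>::=t <S> <S> <D> (occurrence 2), <S> is followed by <D> with FIRST {ε, s, t, w}; in <H>::=t <S> <S> <D> (occurrence 2), the suffix after <S> is nullable, so FOLLOW(<S>) ⊇ FOLLOW(<H>) = {s}. Thus FOLLOW(<S>) = {$, s, t, w}.
FOLLOW(<A>): in <H>::=<A> <A> <A> (occurrence 1), <A> is followed by <A> <A> with FIRST {ε, s, t, w}; in <H>::=<A> <A> <A> (occurrence 1), the suffix after <A> is nullable, so FOLLOW(<A>) ⊇ FOLLOW(<H>) = {s}; in <H>::=<A> <A> <A> (occurrence 2), <A> is followed by <A> with FIRST {ε, s, t, w}; in <H>::=<A> <A> <A> (occurrence 2), the suffix after <A> is nullable, so FOLLOW(<A>) ⊇ FOLLOW(<H>) = {s}; in <H>::=<A> <A> <A> (occurrence 3), the suffix after <A> is empty, so FOLLOW(<A>) ⊇ FOLLOW(<H>) = {s}; in <A>::=w <A> w, <A> is followed by w with FIRST {w}; in <L>::=s <A> s, <A> is followed by s with FIRST {s}. Thus FOLLOW(<A>) = {s, t, w}.
FOLLOW(<D>): in <S>::=<D>, the suffix after <D> is empty, so FOLLOW(<D>) ⊇ FOLLOW(<S>) = {$, s, t, w}; in <H>::=t <S> <S> <D>, the suffix after <D> is empty, so FOLLOW(<D>) ⊇ FOLLOW(<H>) = {s}. Thus FOLLOW(<D>) = {$, s, t, w}.
FOLLOW(<L>): in <A>::=<L>, the suffix after <L> is empty, so FOLLOW(<L>) ⊇ FOLLOW(<A>) = {s, t, w}; in <D>::=<L>, the suffix after <L> is empty, so FOLLOW(<L>) ⊇ FOLLOW(<D>) = {$, s, t, w}. Thus FOLLOW(<L>) = {$, s, t, w}.

{s, t, w}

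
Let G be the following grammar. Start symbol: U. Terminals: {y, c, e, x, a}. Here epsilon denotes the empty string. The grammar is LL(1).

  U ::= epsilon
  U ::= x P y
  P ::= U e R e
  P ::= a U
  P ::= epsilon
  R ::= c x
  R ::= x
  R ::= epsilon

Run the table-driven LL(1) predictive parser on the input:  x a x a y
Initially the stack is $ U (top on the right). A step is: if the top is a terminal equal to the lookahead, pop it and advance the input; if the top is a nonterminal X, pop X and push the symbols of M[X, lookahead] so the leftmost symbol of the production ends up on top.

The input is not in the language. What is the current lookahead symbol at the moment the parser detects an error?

      Stack      Input        Action
   1  $ U        x a x a y $  expand U ::= x P y
   2  $ y P x    x a x a y $  match x
   3  $ y P      a x a y $    expand P ::= a U
   4  $ y U a    a x a y $    match a
   5  $ y U      x a y $      expand U ::= x P y
   6  $ y y P x  x a y $      match x
   7  $ y y P    a y $        expand P ::= a U
   8  $ y y U a  a y $        match a
   9  $ y y U    y $          expand U ::= epsilon
  10  $ y y      y $          match y
  11  $ y        $            error: top is terminal y but lookahead is $

$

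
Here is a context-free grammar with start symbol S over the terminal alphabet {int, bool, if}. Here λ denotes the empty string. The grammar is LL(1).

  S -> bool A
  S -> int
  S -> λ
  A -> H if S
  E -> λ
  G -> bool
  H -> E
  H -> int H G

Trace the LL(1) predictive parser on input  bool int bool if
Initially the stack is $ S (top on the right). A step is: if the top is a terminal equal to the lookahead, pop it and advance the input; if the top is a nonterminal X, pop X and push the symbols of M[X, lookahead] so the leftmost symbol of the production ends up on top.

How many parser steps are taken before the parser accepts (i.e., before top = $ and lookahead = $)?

step 1: stack=$ S  input=bool int bool if $  — expand S -> bool A
step 2: stack=$ A bool  input=bool int bool if $  — match bool
step 3: stack=$ A  input=int bool if $  — expand A -> H if S
step 4: stack=$ S if H  input=int bool if $  — expand H -> int H G
step 5: stack=$ S if G H int  input=int bool if $  — match int
step 6: stack=$ S if G H  input=bool if $  — expand H -> E
step 7: stack=$ S if G E  input=bool if $  — expand E -> λ
step 8: stack=$ S if G  input=bool if $  — expand G -> bool
step 9: stack=$ S if bool  input=bool if $  — match bool
step 10: stack=$ S if  input=if $  — match if
step 11: stack=$ S  input=$  — expand S -> λ
Accept reached after 11 steps.

11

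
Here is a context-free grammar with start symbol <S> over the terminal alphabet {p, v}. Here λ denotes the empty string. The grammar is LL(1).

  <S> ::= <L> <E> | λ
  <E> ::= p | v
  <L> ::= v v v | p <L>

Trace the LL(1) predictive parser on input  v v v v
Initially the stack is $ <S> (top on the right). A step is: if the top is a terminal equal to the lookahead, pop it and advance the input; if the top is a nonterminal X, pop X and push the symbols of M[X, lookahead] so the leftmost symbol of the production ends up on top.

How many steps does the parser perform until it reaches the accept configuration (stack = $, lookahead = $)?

7

step 1: stack=$ <S>  input=v v v v $  — expand <S> ::= <L> <E>
step 2: stack=$ <E> <L>  input=v v v v $  — expand <L> ::= v v v
step 3: stack=$ <E> v v v  input=v v v v $  — match v
step 4: stack=$ <E> v v  input=v v v $  — match v
step 5: stack=$ <E> v  input=v v $  — match v
step 6: stack=$ <E>  input=v $  — expand <E> ::= v
step 7: stack=$ v  input=v $  — match v
Accept reached after 7 steps.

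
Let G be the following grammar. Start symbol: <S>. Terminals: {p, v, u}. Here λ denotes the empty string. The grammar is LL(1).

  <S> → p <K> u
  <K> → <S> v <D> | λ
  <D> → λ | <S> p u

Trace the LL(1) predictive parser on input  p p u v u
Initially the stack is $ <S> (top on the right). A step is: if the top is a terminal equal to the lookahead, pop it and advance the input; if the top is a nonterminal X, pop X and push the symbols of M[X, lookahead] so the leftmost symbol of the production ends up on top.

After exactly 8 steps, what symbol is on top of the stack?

step 1: stack=$ <S>  input=p p u v u $  — expand <S> → p <K> u
step 2: stack=$ u <K> p  input=p p u v u $  — match p
step 3: stack=$ u <K>  input=p u v u $  — expand <K> → <S> v <D>
step 4: stack=$ u <D> v <S>  input=p u v u $  — expand <S> → p <K> u
step 5: stack=$ u <D> v u <K> p  input=p u v u $  — match p
step 6: stack=$ u <D> v u <K>  input=u v u $  — expand <K> → λ
step 7: stack=$ u <D> v u  input=u v u $  — match u
step 8: stack=$ u <D> v  input=v u $  — match v
Stack after step 8: $ u <D> (top = <D>).

<D>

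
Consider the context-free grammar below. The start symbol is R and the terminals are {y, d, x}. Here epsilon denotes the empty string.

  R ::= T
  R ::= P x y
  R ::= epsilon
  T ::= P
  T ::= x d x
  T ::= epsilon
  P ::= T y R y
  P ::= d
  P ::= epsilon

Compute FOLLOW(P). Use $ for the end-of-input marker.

{$, x, y}

FIRST(R) = {epsilon, d, x, y}  (via T, P x y)
FIRST(T) = {epsilon, d, x, y}  (via P)
FIRST(P) = {epsilon, d, x, y}  (via T y R y)
FOLLOW(R) includes $ since R is the start symbol.
FOLLOW(R): in P::=T y R y, R is followed by y with FIRST {y}. Thus FOLLOW(R) = {$, y}.
FOLLOW(T): in R::=T, the suffix after T is empty, so FOLLOW(T) ⊇ FOLLOW(R) = {$, y}; in P::=T y R y, T is followed by y R y with FIRST {y}. Thus FOLLOW(T) = {$, y}.
FOLLOW(P): in R::=P x y, P is followed by x y with FIRST {x}; in T::=P, the suffix after P is empty, so FOLLOW(P) ⊇ FOLLOW(T) = {$, y}. Thus FOLLOW(P) = {$, x, y}.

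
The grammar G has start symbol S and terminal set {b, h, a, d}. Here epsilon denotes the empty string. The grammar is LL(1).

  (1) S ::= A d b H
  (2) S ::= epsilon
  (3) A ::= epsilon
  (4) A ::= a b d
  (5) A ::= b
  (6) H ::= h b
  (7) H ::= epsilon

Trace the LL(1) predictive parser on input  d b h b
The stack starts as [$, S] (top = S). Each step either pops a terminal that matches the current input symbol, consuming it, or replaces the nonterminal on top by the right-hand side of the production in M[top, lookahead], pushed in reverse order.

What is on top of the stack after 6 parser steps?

b

     Stack      Input      Action
  1  $ S        d b h b $  expand S ::= A d b H
  2  $ H b d A  d b h b $  expand A ::= epsilon
  3  $ H b d    d b h b $  match d
  4  $ H b      b h b $    match b
  5  $ H        h b $      expand H ::= h b
  6  $ b h      h b $      match h
Stack after step 6: $ b (top = b).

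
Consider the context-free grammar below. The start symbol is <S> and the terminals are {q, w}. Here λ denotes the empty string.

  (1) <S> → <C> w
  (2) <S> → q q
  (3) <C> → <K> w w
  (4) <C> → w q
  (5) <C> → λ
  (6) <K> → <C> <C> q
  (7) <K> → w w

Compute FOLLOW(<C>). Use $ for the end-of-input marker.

FIRST(<S>): from <S>→<C> w we get {q, w}; from <S>→q q we get {q}. So FIRST(<S>) = {q, w}.
FIRST(<C>): from <C>→<K> w w we get {q, w}; from <C>→w q we get {w}; from <C>→λ we get {λ}. So FIRST(<C>) = {λ, q, w}.
FIRST(<K>): from <K>→<C> <C> q we get {q, w}; from <K>→w w we get {w}. So FIRST(<K>) = {q, w}.
FOLLOW(<S>) includes $ since <S> is the start symbol.
FOLLOW(<S>): <S> appears on no right-hand side. Thus FOLLOW(<S>) = {$}.
FOLLOW(<C>): in <S>→<C> w, <C> is followed by w with FIRST {w}; in <K>→<C> <C> q (occurrence 1), <C> is followed by <C> q with FIRST {q, w}; in <K>→<C> <C> q (occurrence 2), <C> is followed by q with FIRST {q}. Thus FOLLOW(<C>) = {q, w}.
FOLLOW(<K>): in <C>→<K> w w, <K> is followed by w w with FIRST {w}. Thus FOLLOW(<K>) = {w}.

{q, w}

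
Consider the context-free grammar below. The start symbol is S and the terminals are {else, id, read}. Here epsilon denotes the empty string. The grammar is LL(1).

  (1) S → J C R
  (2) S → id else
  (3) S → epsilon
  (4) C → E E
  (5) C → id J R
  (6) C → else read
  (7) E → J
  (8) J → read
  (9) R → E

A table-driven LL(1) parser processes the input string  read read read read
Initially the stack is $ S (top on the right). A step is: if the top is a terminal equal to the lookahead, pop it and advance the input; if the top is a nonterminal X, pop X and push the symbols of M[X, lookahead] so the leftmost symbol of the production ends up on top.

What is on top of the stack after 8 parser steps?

step 1: stack=$ S  input=read read read read $  — expand S → J C R
step 2: stack=$ R C J  input=read read read read $  — expand J → read
step 3: stack=$ R C read  input=read read read read $  — match read
step 4: stack=$ R C  input=read read read $  — expand C → E E
step 5: stack=$ R E E  input=read read read $  — expand E → J
step 6: stack=$ R E J  input=read read read $  — expand J → read
step 7: stack=$ R E read  input=read read read $  — match read
step 8: stack=$ R E  input=read read $  — expand E → J
Stack after step 8: $ R J (top = J).

J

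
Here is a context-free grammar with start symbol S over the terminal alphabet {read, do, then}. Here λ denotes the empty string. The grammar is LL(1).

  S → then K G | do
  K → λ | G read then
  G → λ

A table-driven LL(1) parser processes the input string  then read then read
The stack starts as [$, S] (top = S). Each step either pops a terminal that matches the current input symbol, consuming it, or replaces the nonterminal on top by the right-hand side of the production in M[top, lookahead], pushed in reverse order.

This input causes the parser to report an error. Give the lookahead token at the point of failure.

read

     Stack            Input                  Action
  1  $ S              then read then read $  expand S → then K G
  2  $ G K then       then read then read $  match then
  3  $ G K            read then read $       expand K → G read then
  4  $ G then read G  read then read $       expand G → λ
  5  $ G then read    read then read $       match read
  6  $ G then         then read $            match then
  7  $ G              read $                 expand G → λ
  8  $                read $                 error: stack empty but input remains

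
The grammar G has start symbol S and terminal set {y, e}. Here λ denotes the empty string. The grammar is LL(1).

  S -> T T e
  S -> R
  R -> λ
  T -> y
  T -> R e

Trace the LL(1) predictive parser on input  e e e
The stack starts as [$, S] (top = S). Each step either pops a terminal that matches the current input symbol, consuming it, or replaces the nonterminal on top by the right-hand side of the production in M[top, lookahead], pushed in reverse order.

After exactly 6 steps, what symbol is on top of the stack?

e

step 1: stack=$ S  input=e e e $  — expand S -> T T e
step 2: stack=$ e T T  input=e e e $  — expand T -> R e
step 3: stack=$ e T e R  input=e e e $  — expand R -> λ
step 4: stack=$ e T e  input=e e e $  — match e
step 5: stack=$ e T  input=e e $  — expand T -> R e
step 6: stack=$ e e R  input=e e $  — expand R -> λ
Stack after step 6: $ e e (top = e).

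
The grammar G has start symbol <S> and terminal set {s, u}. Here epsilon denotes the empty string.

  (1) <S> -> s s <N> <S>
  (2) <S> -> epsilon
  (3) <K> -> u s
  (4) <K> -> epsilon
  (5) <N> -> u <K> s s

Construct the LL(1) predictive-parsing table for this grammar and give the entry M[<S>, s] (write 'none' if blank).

FIRST(<S>): from <S>->s s <N> <S> we get {s}; from <S>->epsilon we get {epsilon}. So FIRST(<S>) = {epsilon, s}.
FIRST(<K>): from <K>->u s we get {u}; from <K>->epsilon we get {epsilon}. So FIRST(<K>) = {epsilon, u}.
FIRST(<N>): from <N>->u <K> s s we get {u}. So FIRST(<N>) = {u}.
FOLLOW(<S>) includes $ since <S> is the start symbol.
FOLLOW(<S>): in <S>->s s <N> <S>, the suffix after <S> is empty (adds nothing new). Thus FOLLOW(<S>) = {$}.
For <S> -> s s <N> <S>: FIRST(s s <N> <S>) = {s}, so it goes in M[<S>, t] for t ∈ {s}.
For <S> -> epsilon: FIRST(epsilon) = {epsilon}, so it goes in M[<S>, t] for t ∈ {}; since epsilon ∈ FIRST, also for every t ∈ FOLLOW(<S>) = {$}.

<S> -> s s <N> <S>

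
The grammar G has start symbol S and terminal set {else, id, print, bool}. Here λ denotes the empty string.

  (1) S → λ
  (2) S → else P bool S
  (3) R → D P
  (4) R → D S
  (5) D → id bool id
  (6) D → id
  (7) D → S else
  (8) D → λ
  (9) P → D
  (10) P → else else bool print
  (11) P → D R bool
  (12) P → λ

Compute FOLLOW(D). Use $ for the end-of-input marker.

FIRST(S): from S→λ we get {λ}; from S→else P bool S we get {else}. So FIRST(S) = {λ, else}.
FIRST(D): from D→id bool id we get {id}; from D→id we get {id}; from D→S else we get {else}; from D→λ we get {λ}. So FIRST(D) = {λ, else, id}.
FIRST(R): from R→D P we get {λ, bool, else, id}; from R→D S we get {λ, else, id}. So FIRST(R) = {λ, bool, else, id}.
FIRST(P): from P→D we get {λ, else, id}; from P→else else bool print we get {else}; from P→D R bool we get {bool, else, id}; from P→λ we get {λ}. So FIRST(P) = {λ, bool, else, id}.
FOLLOW(S) includes $ since S is the start symbol.
FOLLOW(R): in P→D R bool, R is followed by bool with FIRST {bool}. Thus FOLLOW(R) = {bool}.
FOLLOW(S): in S→else P bool S, the suffix after S is empty (adds nothing new); in R→D S, the suffix after S is empty, so FOLLOW(S) ⊇ FOLLOW(R) = {bool}; in D→S else, S is followed by else with FIRST {else}. Thus FOLLOW(S) = {$, bool, else}.
FOLLOW(P): in S→else P bool S, P is followed by bool S with FIRST {bool}; in R→D P, the suffix after P is empty, so FOLLOW(P) ⊇ FOLLOW(R) = {bool}. Thus FOLLOW(P) = {bool}.
FOLLOW(D): in R→D P, D is followed by P with FIRST {λ, bool, else, id}; in R→D P, the suffix after D is nullable, so FOLLOW(D) ⊇ FOLLOW(R) = {bool}; in R→D S, D is followed by S with FIRST {λ, else}; in R→D S, the suffix after D is nullable, so FOLLOW(D) ⊇ FOLLOW(R) = {bool}; in P→D, the suffix after D is empty, so FOLLOW(D) ⊇ FOLLOW(P) = {bool}; in P→D R bool, D is followed by R bool with FIRST {bool, else, id}. Thus FOLLOW(D) = {bool, else, id}.

{bool, else, id}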